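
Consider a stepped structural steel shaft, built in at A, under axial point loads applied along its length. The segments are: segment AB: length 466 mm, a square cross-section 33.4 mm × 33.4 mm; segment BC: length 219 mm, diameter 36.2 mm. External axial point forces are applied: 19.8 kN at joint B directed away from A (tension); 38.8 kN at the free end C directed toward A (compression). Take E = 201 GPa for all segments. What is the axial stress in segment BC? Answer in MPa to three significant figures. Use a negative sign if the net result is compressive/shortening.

Internal axial forces (sectioning from the free end, tension +): N_BC = -38.8 kN, N_AB = -19 kN.
A_BC = 1029 mm².
σ_BC = N_BC/A_BC = -38800/1029 = -37.7 MPa.

-37.7 MPa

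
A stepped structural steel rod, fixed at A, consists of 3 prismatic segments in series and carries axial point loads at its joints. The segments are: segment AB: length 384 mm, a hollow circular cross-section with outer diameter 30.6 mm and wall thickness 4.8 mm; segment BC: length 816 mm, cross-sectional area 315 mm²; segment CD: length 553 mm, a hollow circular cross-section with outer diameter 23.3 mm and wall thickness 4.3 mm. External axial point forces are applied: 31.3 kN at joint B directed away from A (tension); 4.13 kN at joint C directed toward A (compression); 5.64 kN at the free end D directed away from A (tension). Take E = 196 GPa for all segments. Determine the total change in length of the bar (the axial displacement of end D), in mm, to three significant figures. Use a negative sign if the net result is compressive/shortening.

Internal axial forces (sectioning from the free end, tension +): N_CD = 5.64 kN, N_BC = 1.51 kN, N_AB = 32.81 kN.
A_AB = 389.1 mm².
A_CD = 256.7 mm².
δ_AB = 32810·384/(389.1·196000) = 0.1652 mm
δ_BC = 1510·816/(315·196000) = 0.01996 mm
δ_CD = 5640·553/(256.7·196000) = 0.062 mm
δ = Σδ_i = 0.2472 mm.

0.247 mm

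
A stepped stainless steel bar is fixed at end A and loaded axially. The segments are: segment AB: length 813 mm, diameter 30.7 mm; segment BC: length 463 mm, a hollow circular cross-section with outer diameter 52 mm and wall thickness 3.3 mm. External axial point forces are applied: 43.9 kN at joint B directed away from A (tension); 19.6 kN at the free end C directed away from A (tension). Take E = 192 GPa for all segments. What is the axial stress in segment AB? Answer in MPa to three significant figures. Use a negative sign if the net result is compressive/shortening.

85.8 MPa

Internal axial forces (sectioning from the free end, tension +): N_BC = 19.6 kN, N_AB = 63.5 kN.
A_AB = 740.2 mm².
σ_AB = N_AB/A_AB = 63500/740.2 = 85.78 MPa.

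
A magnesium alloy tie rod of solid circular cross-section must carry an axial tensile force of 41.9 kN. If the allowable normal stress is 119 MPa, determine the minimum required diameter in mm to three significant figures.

Required area A ≥ P/σ_allow = 41900/119 = 352.1 mm².
For a solid circular section, d ≥ √(4A/π) = 21.17 mm.

21.2 mm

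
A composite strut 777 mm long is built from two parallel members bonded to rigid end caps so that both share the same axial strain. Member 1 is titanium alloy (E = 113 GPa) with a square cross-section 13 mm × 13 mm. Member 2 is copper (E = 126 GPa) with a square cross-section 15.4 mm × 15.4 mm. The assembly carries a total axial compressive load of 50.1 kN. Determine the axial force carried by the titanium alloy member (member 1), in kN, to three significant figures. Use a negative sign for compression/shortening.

-19.5 kN

A_1 = 169 mm².
A_2 = 237.2 mm².
Equal strain + equilibrium ⇒ each member carries load in proportion to AE: A₁E₁ = 19100000 N, A₂E₂ = 29880000 N, ΣAE = 48980000 N.
F₁ = P·A₁E₁/ΣAE = -50100·19100000/48980000 = -19530 N.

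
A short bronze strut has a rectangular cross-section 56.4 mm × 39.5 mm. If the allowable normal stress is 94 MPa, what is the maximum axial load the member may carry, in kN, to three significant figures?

209 kN

A = 2228 mm².
P_max = σ_allow · A = 94 · 2228 = 209400 N = 209.4 kN.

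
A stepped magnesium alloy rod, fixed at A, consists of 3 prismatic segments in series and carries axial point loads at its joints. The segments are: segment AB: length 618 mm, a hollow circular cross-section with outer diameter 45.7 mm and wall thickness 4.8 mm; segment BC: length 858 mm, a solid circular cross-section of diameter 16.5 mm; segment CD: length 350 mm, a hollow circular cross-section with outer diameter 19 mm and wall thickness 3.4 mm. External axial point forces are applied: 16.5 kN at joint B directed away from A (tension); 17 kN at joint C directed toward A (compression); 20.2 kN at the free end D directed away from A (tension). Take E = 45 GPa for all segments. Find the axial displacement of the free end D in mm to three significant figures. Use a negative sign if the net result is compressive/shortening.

1.67 mm

Internal axial forces (sectioning from the free end, tension +): N_CD = 20.2 kN, N_BC = 3.2 kN, N_AB = 19.7 kN.
A_AB = 616.8 mm².
A_BC = 213.8 mm².
A_CD = 166.6 mm².
δ_AB = 19700·618/(616.8·45000) = 0.4387 mm
δ_BC = 3200·858/(213.8·45000) = 0.2853 mm
δ_CD = 20200·350/(166.6·45000) = 0.9429 mm
δ = Σδ_i = 1.667 mm.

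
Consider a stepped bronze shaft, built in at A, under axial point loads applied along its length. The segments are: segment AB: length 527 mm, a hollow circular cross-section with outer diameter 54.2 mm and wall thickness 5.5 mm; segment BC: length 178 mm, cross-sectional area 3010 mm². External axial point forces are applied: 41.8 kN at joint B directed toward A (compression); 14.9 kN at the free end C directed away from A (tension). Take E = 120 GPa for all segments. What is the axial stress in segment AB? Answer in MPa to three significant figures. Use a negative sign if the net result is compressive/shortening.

-32.0 MPa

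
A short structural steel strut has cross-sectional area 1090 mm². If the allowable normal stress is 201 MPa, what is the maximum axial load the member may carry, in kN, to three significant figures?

219 kN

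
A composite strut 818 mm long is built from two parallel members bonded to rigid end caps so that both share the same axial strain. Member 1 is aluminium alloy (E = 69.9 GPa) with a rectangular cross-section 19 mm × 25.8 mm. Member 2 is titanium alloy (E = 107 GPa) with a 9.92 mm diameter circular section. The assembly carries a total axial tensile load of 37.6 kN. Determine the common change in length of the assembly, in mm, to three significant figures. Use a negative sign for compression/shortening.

0.723 mm

A_1 = 490.2 mm².
A_2 = 77.29 mm².
Equal strain + equilibrium ⇒ each member carries load in proportion to AE: A₁E₁ = 34260000 N, A₂E₂ = 8270000 N, ΣAE = 42530000 N.
δ = PL/ΣAE = 37600·818/42530000 = 0.7231 mm.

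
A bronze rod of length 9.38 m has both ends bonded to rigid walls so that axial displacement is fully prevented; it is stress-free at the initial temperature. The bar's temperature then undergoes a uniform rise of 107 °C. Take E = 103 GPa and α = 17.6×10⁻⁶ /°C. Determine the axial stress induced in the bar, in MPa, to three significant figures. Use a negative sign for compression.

-194 MPa

Free thermal expansion αLΔT = 17.6e-6 · 9380 · 107 = 17.66 mm.
The walls impose strain ε = −(17.66)/9380 = -1.8832e-03; σ = Eε = 103000 · -1.8832e-03 = -194 MPa.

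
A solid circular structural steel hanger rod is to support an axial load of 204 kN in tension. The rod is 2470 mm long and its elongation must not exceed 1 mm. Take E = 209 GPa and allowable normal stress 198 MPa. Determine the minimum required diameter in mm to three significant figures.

Required area A ≥ P/σ_allow = 204000/198 = 1030 mm².
For a solid circular section, d ≥ √(4A/π) = 36.22 mm.
Elongation limit: A ≥ PL/(Eδ_allow) = 204000·2470/(209000·1) = 2411 mm² ⇒ d ≥ 55.4 mm.
The elongation limit governs.

55.4 mm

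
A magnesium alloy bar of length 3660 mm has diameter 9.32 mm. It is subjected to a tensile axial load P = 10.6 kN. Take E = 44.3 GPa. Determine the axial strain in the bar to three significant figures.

A = 68.22 mm².
σ = N/A = 155.4 MPa; ε = σ/E = 155.4/44300 = 3.507e-03.

0.00351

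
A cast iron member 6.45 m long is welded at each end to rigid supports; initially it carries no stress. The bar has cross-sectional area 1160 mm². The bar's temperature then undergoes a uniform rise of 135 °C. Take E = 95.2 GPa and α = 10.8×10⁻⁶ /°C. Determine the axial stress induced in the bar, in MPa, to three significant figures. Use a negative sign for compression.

-139 MPa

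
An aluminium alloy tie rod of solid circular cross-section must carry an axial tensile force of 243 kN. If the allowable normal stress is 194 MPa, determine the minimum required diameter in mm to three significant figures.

Required area A ≥ P/σ_allow = 243000/194 = 1253 mm².
For a solid circular section, d ≥ √(4A/π) = 39.94 mm.

39.9 mm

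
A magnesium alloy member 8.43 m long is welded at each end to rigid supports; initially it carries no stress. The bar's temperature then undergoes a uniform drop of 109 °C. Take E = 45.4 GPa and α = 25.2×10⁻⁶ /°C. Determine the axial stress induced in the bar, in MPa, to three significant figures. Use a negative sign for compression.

Free thermal expansion αLΔT = 25.2e-6 · 8430 · -109 = -23.16 mm.
The walls impose strain ε = −(-23.16)/8430 = 2.7468e-03; σ = Eε = 45400 · 2.7468e-03 = 124.7 MPa.

125 MPa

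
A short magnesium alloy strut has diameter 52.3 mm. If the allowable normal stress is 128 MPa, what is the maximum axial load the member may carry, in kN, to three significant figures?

A = 2148 mm².
P_max = σ_allow · A = 128 · 2148 = 275000 N = 275 kN.

275 kN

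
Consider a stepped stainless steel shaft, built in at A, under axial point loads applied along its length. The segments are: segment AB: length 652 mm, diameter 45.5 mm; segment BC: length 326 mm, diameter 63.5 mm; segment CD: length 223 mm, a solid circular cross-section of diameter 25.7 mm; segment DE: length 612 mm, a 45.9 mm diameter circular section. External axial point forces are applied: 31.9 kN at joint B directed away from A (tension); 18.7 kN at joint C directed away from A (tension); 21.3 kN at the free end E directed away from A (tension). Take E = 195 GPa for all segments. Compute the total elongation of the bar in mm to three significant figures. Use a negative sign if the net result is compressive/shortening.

0.256 mm

Internal axial forces (sectioning from the free end, tension +): N_DE = 21.3 kN, N_CD = 21.3 kN, N_BC = 40 kN, N_AB = 71.9 kN.
A_AB = 1626 mm².
A_BC = 3167 mm².
A_CD = 518.7 mm².
A_DE = 1655 mm².
δ_AB = 71900·652/(1626·195000) = 0.1479 mm
δ_BC = 40000·326/(3167·195000) = 0.02112 mm
δ_CD = 21300·223/(518.7·195000) = 0.04696 mm
δ_DE = 21300·612/(1655·195000) = 0.0404 mm
δ = Σδ_i = 0.2563 mm.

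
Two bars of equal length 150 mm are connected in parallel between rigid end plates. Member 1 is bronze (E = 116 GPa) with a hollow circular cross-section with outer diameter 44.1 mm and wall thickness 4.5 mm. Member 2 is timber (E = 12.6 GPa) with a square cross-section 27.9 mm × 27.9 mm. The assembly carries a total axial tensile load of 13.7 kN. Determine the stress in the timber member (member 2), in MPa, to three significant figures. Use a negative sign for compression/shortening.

2.31 MPa

A_1 = 559.8 mm².
A_2 = 778.4 mm².
Equal strain + equilibrium ⇒ each member carries load in proportion to AE: A₁E₁ = 64940000 N, A₂E₂ = 9808000 N, ΣAE = 74750000 N.
σ₂ = P·E₂/ΣAE = 13700·12600/74750000 = 2.309 MPa.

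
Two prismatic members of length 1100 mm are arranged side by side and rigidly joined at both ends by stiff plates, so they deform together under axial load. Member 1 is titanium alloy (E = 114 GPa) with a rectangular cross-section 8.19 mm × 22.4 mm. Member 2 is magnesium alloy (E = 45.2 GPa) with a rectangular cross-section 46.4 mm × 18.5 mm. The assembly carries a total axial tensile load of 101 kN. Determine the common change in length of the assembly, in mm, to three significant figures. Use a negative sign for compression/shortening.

A_1 = 183.5 mm².
A_2 = 858.4 mm².
Equal strain + equilibrium ⇒ each member carries load in proportion to AE: A₁E₁ = 20910000 N, A₂E₂ = 38800000 N, ΣAE = 59710000 N.
δ = PL/ΣAE = 101000·1100/59710000 = 1.861 mm.

1.86 mm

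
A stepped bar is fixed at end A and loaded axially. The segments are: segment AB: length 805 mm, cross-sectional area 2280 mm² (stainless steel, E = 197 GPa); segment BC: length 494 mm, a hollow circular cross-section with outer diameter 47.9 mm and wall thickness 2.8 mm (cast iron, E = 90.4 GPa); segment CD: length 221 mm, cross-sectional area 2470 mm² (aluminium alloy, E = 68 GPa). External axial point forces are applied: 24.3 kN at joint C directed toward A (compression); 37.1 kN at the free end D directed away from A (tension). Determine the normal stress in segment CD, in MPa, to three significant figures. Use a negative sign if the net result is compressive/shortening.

Internal axial forces (sectioning from the free end, tension +): N_CD = 37.1 kN, N_BC = 12.8 kN, N_AB = 12.8 kN.
σ_CD = N_CD/A_CD = 37100/2470 = 15.02 MPa.

15.0 MPa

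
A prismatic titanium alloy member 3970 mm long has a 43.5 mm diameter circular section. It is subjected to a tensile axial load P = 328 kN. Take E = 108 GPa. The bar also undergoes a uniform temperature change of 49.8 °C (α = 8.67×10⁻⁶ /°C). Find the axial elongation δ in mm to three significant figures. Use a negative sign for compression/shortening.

A = 1486 mm².
δ_mech = NL/(AE) = 328000·3970/(1486·108000) = 8.113 mm.
δ_thermal = αLΔT = 8.67e-6·3970·49.8 = 1.714 mm.
δ = δ_mech + δ_thermal = 9.827 mm.

9.83 mm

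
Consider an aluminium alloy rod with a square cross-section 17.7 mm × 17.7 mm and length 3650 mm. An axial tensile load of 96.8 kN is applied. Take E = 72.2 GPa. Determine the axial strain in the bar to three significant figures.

0.00428

A = 313.3 mm².
σ = N/A = 309 MPa; ε = σ/E = 309/72200 = 4.279e-03.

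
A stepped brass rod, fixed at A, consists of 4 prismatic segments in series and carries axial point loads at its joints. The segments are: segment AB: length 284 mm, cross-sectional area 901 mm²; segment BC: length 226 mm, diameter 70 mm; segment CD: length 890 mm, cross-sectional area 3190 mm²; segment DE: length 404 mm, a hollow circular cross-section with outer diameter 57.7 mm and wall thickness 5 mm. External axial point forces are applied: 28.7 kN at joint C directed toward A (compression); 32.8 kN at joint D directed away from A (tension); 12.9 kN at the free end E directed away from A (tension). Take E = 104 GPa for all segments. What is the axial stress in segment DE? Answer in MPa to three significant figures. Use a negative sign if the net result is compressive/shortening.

Internal axial forces (sectioning from the free end, tension +): N_DE = 12.9 kN, N_CD = 45.7 kN, N_BC = 17 kN, N_AB = 17 kN.
A_DE = 827.8 mm².
σ_DE = N_DE/A_DE = 12900/827.8 = 15.58 MPa.

15.6 MPa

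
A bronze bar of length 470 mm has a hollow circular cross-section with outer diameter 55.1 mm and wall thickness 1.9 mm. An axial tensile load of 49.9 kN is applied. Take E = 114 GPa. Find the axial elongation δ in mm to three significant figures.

0.648 mm

A = 317.6 mm².
δ_mech = NL/(AE) = 49900·470/(317.6·114000) = 0.6479 mm.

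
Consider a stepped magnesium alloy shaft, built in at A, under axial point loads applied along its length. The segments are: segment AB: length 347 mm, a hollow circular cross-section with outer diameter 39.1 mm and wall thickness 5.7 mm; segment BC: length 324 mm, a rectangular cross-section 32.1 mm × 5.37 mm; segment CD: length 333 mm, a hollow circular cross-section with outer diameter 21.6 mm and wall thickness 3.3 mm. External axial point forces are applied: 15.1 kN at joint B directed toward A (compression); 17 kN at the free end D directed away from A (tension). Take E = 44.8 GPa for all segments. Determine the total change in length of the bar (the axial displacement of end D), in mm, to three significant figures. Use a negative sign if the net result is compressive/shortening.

1.40 mm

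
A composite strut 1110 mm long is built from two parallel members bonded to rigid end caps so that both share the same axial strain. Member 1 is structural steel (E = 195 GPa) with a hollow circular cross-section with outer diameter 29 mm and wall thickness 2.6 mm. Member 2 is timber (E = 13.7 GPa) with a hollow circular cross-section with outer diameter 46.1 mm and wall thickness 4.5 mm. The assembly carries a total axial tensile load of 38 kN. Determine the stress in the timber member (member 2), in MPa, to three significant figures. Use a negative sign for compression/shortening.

10.4 MPa

A_1 = 215.6 mm².
A_2 = 588.1 mm².
Equal strain + equilibrium ⇒ each member carries load in proportion to AE: A₁E₁ = 42050000 N, A₂E₂ = 8057000 N, ΣAE = 50110000 N.
σ₂ = P·E₂/ΣAE = 38000·13700/50110000 = 10.39 MPa.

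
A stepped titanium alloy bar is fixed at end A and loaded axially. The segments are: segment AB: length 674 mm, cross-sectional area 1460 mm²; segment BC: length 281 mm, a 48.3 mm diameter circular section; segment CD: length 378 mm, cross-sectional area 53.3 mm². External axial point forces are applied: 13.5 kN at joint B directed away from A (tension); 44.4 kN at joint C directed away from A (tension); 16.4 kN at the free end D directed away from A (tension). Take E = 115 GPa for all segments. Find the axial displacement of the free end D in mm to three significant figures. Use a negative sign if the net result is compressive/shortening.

1.39 mm

Internal axial forces (sectioning from the free end, tension +): N_CD = 16.4 kN, N_BC = 60.8 kN, N_AB = 74.3 kN.
A_BC = 1832 mm².
δ_AB = 74300·674/(1460·115000) = 0.2983 mm
δ_BC = 60800·281/(1832·115000) = 0.08108 mm
δ_CD = 16400·378/(53.3·115000) = 1.011 mm
δ = Σδ_i = 1.391 mm.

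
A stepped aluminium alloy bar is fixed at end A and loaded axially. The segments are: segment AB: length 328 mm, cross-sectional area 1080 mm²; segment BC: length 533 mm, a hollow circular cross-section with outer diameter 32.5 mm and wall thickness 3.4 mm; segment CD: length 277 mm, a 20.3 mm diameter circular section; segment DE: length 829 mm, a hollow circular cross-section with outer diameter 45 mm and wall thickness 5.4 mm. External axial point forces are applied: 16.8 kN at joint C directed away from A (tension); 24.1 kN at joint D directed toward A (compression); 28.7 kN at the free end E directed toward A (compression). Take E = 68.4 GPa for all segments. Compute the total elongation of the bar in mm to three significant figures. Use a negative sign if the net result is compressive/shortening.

-2.24 mm

Internal axial forces (sectioning from the free end, tension +): N_DE = -28.7 kN, N_CD = -52.8 kN, N_BC = -36 kN, N_AB = -36 kN.
A_BC = 310.8 mm².
A_CD = 323.7 mm².
A_DE = 671.8 mm².
δ_AB = -36000·328/(1080·68400) = -0.1598 mm
δ_BC = -36000·533/(310.8·68400) = -0.9025 mm
δ_CD = -52800·277/(323.7·68400) = -0.6607 mm
δ_DE = -28700·829/(671.8·68400) = -0.5178 mm
δ = Σδ_i = -2.241 mm.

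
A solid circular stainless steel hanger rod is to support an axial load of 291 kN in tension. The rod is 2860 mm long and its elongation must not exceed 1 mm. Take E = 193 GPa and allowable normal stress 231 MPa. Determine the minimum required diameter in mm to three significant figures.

Required area A ≥ P/σ_allow = 291000/231 = 1260 mm².
For a solid circular section, d ≥ √(4A/π) = 40.05 mm.
Elongation limit: A ≥ PL/(Eδ_allow) = 291000·2860/(193000·1) = 4312 mm² ⇒ d ≥ 74.1 mm.
The elongation limit governs.

74.1 mm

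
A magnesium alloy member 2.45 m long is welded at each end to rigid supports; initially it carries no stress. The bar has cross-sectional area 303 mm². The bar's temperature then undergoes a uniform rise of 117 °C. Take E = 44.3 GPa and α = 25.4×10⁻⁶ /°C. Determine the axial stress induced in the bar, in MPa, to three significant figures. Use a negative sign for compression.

-132 MPa

Free thermal expansion αLΔT = 25.4e-6 · 2450 · 117 = 7.281 mm.
The walls impose strain ε = −(7.281)/2450 = -2.9718e-03; σ = Eε = 44300 · -2.9718e-03 = -131.7 MPa.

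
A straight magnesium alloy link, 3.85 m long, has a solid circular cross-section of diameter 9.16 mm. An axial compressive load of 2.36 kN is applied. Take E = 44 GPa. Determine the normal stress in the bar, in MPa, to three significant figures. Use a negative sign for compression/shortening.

-35.8 MPa

A = 65.9 mm².
σ = N/A = -2360/65.9 = -35.81 MPa.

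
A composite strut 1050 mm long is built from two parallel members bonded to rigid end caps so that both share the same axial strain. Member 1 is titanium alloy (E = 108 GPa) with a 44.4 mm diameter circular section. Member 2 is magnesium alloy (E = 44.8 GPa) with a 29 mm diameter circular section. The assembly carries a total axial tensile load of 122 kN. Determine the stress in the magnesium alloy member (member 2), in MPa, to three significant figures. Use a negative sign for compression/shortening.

A_1 = 1548 mm².
A_2 = 660.5 mm².
Equal strain + equilibrium ⇒ each member carries load in proportion to AE: A₁E₁ = 167200000 N, A₂E₂ = 29590000 N, ΣAE = 196800000 N.
σ₂ = P·E₂/ΣAE = 122000·44800/196800000 = 27.77 MPa.

27.8 MPa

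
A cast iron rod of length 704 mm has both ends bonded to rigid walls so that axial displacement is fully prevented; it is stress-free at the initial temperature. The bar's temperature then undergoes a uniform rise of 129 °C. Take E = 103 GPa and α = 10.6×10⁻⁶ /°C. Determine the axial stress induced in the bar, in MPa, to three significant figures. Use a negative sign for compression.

-141 MPa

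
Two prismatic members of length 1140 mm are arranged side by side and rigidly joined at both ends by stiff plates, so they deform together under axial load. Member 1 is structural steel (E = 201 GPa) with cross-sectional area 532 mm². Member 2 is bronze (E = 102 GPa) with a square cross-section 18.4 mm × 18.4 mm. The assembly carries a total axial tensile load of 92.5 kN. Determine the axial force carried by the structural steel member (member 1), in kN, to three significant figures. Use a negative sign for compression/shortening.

A_2 = 338.6 mm².
Equal strain + equilibrium ⇒ each member carries load in proportion to AE: A₁E₁ = 106900000 N, A₂E₂ = 34530000 N, ΣAE = 141500000 N.
F₁ = P·A₁E₁/ΣAE = 92500·106900000/141500000 = 69920 N.

69.9 kN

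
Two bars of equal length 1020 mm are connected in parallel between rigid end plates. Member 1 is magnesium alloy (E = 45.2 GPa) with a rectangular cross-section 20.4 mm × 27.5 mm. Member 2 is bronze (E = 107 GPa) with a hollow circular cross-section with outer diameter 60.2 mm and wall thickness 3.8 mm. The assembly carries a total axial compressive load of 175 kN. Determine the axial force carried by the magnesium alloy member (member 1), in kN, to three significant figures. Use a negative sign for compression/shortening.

-45.6 kN

A_1 = 561 mm².
A_2 = 673.3 mm².
Equal strain + equilibrium ⇒ each member carries load in proportion to AE: A₁E₁ = 25360000 N, A₂E₂ = 72040000 N, ΣAE = 97400000 N.
F₁ = P·A₁E₁/ΣAE = -175000·25360000/97400000 = -45560 N.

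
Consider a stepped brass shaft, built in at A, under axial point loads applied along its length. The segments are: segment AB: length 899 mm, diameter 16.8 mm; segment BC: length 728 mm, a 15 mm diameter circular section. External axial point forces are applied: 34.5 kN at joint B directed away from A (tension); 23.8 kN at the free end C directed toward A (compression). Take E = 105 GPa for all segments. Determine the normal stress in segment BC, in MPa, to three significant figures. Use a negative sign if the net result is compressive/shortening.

-135 MPa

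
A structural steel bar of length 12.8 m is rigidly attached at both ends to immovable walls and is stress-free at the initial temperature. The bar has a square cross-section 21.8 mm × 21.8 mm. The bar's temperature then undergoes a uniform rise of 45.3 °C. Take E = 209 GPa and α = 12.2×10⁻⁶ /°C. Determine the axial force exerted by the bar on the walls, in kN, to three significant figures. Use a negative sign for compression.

Free thermal expansion αLΔT = 12.2e-6 · 12800 · 45.3 = 7.074 mm.
The walls impose strain ε = −(7.074)/12800 = -5.5266e-04; σ = Eε = 209000 · -5.5266e-04 = -115.5 MPa.
Wall reaction R = σ·A = -115.5·475.2 = -54890 N = -54.89 kN.

-54.9 kN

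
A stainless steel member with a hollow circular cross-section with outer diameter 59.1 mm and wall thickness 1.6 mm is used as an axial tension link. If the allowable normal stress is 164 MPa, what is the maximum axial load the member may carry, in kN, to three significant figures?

47.4 kN

A = 289 mm².
P_max = σ_allow · A = 164 · 289 = 47400 N = 47.4 kN.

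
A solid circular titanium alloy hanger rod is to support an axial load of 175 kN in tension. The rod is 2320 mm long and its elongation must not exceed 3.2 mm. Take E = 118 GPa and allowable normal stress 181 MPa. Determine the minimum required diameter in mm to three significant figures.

Required area A ≥ P/σ_allow = 175000/181 = 966.9 mm².
For a solid circular section, d ≥ √(4A/π) = 35.09 mm.
Elongation limit: A ≥ PL/(Eδ_allow) = 175000·2320/(118000·3.2) = 1075 mm² ⇒ d ≥ 37 mm.
The elongation limit governs.

37.0 mm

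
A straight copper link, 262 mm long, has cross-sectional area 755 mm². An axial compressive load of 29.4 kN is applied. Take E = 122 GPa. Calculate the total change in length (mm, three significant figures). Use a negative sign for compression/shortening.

δ_mech = NL/(AE) = -29400·262/(755·122000) = -0.08363 mm.

-0.0836 mm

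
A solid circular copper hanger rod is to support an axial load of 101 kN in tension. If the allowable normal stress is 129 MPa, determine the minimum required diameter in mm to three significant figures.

31.6 mm

Required area A ≥ P/σ_allow = 101000/129 = 782.9 mm².
For a solid circular section, d ≥ √(4A/π) = 31.57 mm.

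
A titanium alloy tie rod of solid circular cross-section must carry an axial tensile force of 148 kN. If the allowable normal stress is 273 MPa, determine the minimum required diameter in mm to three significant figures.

Required area A ≥ P/σ_allow = 148000/273 = 542.1 mm².
For a solid circular section, d ≥ √(4A/π) = 26.27 mm.

26.3 mm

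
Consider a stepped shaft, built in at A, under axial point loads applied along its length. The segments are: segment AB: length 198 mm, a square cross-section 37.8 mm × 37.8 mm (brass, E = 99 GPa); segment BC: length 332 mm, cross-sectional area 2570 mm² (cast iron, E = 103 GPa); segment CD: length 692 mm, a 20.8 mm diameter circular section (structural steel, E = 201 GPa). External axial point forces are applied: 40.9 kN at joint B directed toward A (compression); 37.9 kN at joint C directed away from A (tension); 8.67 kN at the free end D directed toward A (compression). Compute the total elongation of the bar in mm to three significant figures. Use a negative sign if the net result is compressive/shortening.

-0.0675 mm

Internal axial forces (sectioning from the free end, tension +): N_CD = -8.67 kN, N_BC = 29.23 kN, N_AB = -11.67 kN.
A_AB = 1429 mm².
A_CD = 339.8 mm².
δ_AB = -11670·198/(1429·99000) = -0.01633 mm
δ_BC = 29230·332/(2570·103000) = 0.03666 mm
δ_CD = -8670·692/(339.8·201000) = -0.08784 mm
δ = Σδ_i = -0.06752 mm.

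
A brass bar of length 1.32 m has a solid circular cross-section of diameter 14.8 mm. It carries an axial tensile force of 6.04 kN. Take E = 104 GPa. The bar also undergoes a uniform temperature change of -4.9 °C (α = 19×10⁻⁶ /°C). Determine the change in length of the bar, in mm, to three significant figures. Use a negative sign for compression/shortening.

0.323 mm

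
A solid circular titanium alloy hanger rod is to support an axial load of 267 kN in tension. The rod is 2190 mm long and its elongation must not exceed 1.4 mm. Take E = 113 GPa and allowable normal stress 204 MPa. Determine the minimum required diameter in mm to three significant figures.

Required area A ≥ P/σ_allow = 267000/204 = 1309 mm².
For a solid circular section, d ≥ √(4A/π) = 40.82 mm.
Elongation limit: A ≥ PL/(Eδ_allow) = 267000·2190/(113000·1.4) = 3696 mm² ⇒ d ≥ 68.6 mm.
The elongation limit governs.

68.6 mm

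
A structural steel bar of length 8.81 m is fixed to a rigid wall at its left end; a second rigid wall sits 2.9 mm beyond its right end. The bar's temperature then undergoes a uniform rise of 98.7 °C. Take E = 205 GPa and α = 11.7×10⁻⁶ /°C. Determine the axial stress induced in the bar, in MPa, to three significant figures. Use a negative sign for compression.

Free thermal expansion αLΔT = 11.7e-6 · 8810 · 98.7 = 10.17 mm.
The walls engage after the gap closes; constrained expansion = 10.17 − 2.9 = 7.274 mm.
The walls impose strain ε = −(7.274)/8810 = -8.2562e-04; σ = Eε = 205000 · -8.2562e-04 = -169.3 MPa.

-169 MPa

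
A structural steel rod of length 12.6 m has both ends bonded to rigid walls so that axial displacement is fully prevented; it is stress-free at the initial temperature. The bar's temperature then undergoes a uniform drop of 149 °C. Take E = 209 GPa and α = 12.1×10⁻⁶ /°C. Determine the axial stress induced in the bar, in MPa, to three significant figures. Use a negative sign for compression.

Free thermal expansion αLΔT = 12.1e-6 · 12600 · -149 = -22.72 mm.
The walls impose strain ε = −(-22.72)/12600 = 1.8029e-03; σ = Eε = 209000 · 1.8029e-03 = 376.8 MPa.

377 MPa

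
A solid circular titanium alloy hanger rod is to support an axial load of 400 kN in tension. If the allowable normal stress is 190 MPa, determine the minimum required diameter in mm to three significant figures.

51.8 mm

Required area A ≥ P/σ_allow = 400000/190 = 2105 mm².
For a solid circular section, d ≥ √(4A/π) = 51.77 mm.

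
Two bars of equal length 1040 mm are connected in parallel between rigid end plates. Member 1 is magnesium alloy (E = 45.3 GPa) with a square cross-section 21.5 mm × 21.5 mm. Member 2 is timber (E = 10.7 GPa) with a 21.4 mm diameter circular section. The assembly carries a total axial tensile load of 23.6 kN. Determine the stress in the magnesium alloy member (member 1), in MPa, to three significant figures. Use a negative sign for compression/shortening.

43.1 MPa

A_1 = 462.2 mm².
A_2 = 359.7 mm².
Equal strain + equilibrium ⇒ each member carries load in proportion to AE: A₁E₁ = 20940000 N, A₂E₂ = 3849000 N, ΣAE = 24790000 N.
σ₁ = P·E₁/ΣAE = 23600·45300/24790000 = 43.13 MPa.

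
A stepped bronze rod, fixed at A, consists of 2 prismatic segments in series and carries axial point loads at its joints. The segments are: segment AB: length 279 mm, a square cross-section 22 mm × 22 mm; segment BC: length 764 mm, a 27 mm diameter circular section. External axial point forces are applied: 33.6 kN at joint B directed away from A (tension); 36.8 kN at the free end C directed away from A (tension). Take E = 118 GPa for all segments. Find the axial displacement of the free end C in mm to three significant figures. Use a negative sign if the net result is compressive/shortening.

0.760 mm

Internal axial forces (sectioning from the free end, tension +): N_BC = 36.8 kN, N_AB = 70.4 kN.
A_AB = 484 mm².
A_BC = 572.6 mm².
δ_AB = 70400·279/(484·118000) = 0.3439 mm
δ_BC = 36800·764/(572.6·118000) = 0.4161 mm
δ = Σδ_i = 0.7601 mm.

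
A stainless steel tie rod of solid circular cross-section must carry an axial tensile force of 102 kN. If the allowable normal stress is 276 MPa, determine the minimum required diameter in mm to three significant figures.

21.7 mm

Required area A ≥ P/σ_allow = 102000/276 = 369.6 mm².
For a solid circular section, d ≥ √(4A/π) = 21.69 mm.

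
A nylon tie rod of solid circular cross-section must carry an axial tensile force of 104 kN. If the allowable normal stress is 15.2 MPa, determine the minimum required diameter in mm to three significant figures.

93.3 mm

Required area A ≥ P/σ_allow = 104000/15.2 = 6842 mm².
For a solid circular section, d ≥ √(4A/π) = 93.34 mm.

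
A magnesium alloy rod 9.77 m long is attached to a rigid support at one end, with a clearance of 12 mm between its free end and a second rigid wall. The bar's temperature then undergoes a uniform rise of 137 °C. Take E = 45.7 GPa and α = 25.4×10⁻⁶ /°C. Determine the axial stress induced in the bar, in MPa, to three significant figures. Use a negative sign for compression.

-103 MPa

Free thermal expansion αLΔT = 25.4e-6 · 9770 · 137 = 34 mm.
The walls engage after the gap closes; constrained expansion = 34 − 12 = 22 mm.
The walls impose strain ε = −(22)/9770 = -2.2516e-03; σ = Eε = 45700 · -2.2516e-03 = -102.9 MPa.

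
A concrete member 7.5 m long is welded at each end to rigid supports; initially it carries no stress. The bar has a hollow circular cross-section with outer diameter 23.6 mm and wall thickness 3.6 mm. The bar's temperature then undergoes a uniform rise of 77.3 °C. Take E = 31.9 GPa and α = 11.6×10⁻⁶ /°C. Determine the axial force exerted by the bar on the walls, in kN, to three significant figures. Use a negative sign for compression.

Free thermal expansion αLΔT = 11.6e-6 · 7500 · 77.3 = 6.725 mm.
The walls impose strain ε = −(6.725)/7500 = -8.9668e-04; σ = Eε = 31900 · -8.9668e-04 = -28.6 MPa.
Wall reaction R = σ·A = -28.6·226.2 = -6470 N = -6.47 kN.

-6.47 kN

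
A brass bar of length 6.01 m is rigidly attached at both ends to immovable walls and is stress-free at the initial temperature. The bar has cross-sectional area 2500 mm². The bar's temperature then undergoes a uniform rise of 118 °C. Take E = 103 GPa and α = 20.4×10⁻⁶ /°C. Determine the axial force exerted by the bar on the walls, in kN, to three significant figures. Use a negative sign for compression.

-620 kN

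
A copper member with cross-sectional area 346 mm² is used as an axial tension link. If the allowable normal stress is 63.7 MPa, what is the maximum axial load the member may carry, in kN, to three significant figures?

P_max = σ_allow · A = 63.7 · 346 = 22040 N = 22.04 kN.

22.0 kN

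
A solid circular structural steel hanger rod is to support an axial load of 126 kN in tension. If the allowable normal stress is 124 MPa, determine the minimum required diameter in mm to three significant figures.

Required area A ≥ P/σ_allow = 126000/124 = 1016 mm².
For a solid circular section, d ≥ √(4A/π) = 35.97 mm.

36.0 mm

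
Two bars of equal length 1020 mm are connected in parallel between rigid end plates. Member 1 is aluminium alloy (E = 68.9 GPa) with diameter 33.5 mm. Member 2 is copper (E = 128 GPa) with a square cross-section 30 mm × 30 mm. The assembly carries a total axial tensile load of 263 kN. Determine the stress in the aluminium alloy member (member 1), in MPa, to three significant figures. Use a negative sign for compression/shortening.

A_1 = 881.4 mm².
A_2 = 900 mm².
Equal strain + equilibrium ⇒ each member carries load in proportion to AE: A₁E₁ = 60730000 N, A₂E₂ = 115200000 N, ΣAE = 175900000 N.
σ₁ = P·E₁/ΣAE = 263000·68900/175900000 = 103 MPa.

103 MPa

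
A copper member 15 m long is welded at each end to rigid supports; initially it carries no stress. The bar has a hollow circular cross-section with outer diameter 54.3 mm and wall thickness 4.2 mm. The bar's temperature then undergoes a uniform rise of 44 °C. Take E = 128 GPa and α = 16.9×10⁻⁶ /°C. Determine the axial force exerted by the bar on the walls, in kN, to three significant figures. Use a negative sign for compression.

Free thermal expansion αLΔT = 16.9e-6 · 15000 · 44 = 11.15 mm.
The walls impose strain ε = −(11.15)/15000 = -7.4360e-04; σ = Eε = 128000 · -7.4360e-04 = -95.18 MPa.
Wall reaction R = σ·A = -95.18·661.1 = -62920 N = -62.92 kN.

-62.9 kN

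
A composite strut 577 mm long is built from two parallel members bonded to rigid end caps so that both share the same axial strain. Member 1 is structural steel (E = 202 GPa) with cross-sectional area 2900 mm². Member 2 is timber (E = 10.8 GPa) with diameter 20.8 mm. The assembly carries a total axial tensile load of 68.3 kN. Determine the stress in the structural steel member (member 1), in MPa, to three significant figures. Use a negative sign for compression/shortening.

A_2 = 339.8 mm².
Equal strain + equilibrium ⇒ each member carries load in proportion to AE: A₁E₁ = 585800000 N, A₂E₂ = 3670000 N, ΣAE = 589500000 N.
σ₁ = P·E₁/ΣAE = 68300·202000/589500000 = 23.41 MPa.

23.4 MPa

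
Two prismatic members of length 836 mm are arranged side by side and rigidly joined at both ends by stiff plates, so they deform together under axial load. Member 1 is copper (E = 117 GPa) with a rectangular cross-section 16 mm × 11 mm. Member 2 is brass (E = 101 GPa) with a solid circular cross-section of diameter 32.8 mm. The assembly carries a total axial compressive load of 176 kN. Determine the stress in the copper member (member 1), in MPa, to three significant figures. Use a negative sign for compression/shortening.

-194 MPa

A_1 = 176 mm².
A_2 = 845 mm².
Equal strain + equilibrium ⇒ each member carries load in proportion to AE: A₁E₁ = 20590000 N, A₂E₂ = 85340000 N, ΣAE = 105900000 N.
σ₁ = P·E₁/ΣAE = -176000·117000/105900000 = -194.4 MPa.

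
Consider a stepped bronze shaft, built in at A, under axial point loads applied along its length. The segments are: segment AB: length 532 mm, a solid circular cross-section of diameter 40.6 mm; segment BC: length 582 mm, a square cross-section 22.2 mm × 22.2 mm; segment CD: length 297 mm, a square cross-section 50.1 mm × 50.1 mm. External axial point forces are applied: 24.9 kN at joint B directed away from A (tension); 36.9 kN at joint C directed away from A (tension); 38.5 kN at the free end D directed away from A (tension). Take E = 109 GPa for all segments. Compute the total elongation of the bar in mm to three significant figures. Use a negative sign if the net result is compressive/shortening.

Internal axial forces (sectioning from the free end, tension +): N_CD = 38.5 kN, N_BC = 75.4 kN, N_AB = 100.3 kN.
A_AB = 1295 mm².
A_BC = 492.8 mm².
A_CD = 2510 mm².
δ_AB = 100300·532/(1295·109000) = 0.3781 mm
δ_BC = 75400·582/(492.8·109000) = 0.8169 mm
δ_CD = 38500·297/(2510·109000) = 0.04179 mm
δ = Σδ_i = 1.237 mm.

1.24 mm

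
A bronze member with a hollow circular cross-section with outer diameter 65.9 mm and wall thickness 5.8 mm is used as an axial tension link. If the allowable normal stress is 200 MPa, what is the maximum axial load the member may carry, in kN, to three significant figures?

A = 1095 mm².
P_max = σ_allow · A = 200 · 1095 = 219000 N = 219 kN.

219 kN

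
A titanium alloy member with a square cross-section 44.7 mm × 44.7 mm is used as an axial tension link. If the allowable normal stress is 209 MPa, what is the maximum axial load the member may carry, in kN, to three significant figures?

A = 1998 mm².
P_max = σ_allow · A = 209 · 1998 = 417600 N = 417.6 kN.

418 kN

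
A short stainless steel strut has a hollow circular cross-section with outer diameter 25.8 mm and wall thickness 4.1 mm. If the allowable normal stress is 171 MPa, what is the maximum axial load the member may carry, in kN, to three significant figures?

47.8 kN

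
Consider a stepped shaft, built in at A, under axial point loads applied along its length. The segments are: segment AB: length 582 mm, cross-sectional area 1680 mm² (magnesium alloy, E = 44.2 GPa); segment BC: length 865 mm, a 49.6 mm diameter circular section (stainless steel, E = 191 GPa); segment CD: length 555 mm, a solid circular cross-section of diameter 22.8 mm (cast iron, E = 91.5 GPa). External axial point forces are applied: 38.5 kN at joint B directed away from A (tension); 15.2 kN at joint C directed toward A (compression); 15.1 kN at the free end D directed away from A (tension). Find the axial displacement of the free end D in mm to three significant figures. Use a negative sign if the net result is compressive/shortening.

0.525 mm

Internal axial forces (sectioning from the free end, tension +): N_CD = 15.1 kN, N_BC = -0.1 kN, N_AB = 38.4 kN.
A_BC = 1932 mm².
A_CD = 408.3 mm².
δ_AB = 38400·582/(1680·44200) = 0.301 mm
δ_BC = -100·865/(1932·191000) = -0.0002344 mm
δ_CD = 15100·555/(408.3·91500) = 0.2243 mm
δ = Σδ_i = 0.5251 mm.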